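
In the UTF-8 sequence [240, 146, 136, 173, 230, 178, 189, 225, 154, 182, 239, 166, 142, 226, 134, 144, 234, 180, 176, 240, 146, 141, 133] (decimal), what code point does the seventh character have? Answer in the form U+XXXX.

Offset 0: leading byte 0xF0 = 11110000 → 4-byte char #1 = F0 92 88 AD.
Offset 4: leading byte 0xE6 = 11100110 → 3-byte char #2 = E6 B2 BD.
Offset 7: leading byte 0xE1 = 11100001 → 3-byte char #3 = E1 9A B6.
Offset 10: leading byte 0xEF = 11101111 → 3-byte char #4 = EF A6 8E.
Offset 13: leading byte 0xE2 = 11100010 → 3-byte char #5 = E2 86 90.
Offset 16: leading byte 0xEA = 11101010 → 3-byte char #6 = EA B4 B0.
Offset 19: leading byte 0xF0 = 11110000 → 4-byte char #7 = F0 92 8D 85.
Leading byte 0xF0 = 11110000 matches 11110xxx → 4-byte sequence.
Byte 1: 0xF0 = 11110000, payload 000 (3 bits).
Byte 2: 0x92 = 10010010 (10xxxxxx ✓), payload 010010.
Byte 3: 0x8D = 10001101 (10xxxxxx ✓), payload 001101.
Byte 4: 0x85 = 10000101 (10xxxxxx ✓), payload 000101.
Concatenate: 000010010001101000101 = 0x12345 (21 bits → U+12345).

U+12345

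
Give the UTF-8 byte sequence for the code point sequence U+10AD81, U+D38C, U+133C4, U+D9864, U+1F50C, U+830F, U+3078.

U+10AD81: 4-byte form → F4 8A B6 81.
U+D38C: 3-byte form → ED 8E 8C.
U+133C4: 4-byte form → F0 93 8F 84.
U+D9864: 4-byte form → F3 99 A1 A4.
U+1F50C: 4-byte form → F0 9F 94 8C.
U+830F: 3-byte form → E8 8C 8F.
U+3078: 3-byte form → E3 81 B8.
Concatenated (25 bytes): F4 8A B6 81 ED 8E 8C F0 93 8F 84 F3 99 A1 A4 F0 9F 94 8C E8 8C 8F E3 81 B8.

F4 8A B6 81 ED 8E 8C F0 93 8F 84 F3 99 A1 A4 F0 9F 94 8C E8 8C 8F E3 81 B8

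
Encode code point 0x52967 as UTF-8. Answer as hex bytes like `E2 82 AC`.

F1 92 A5 A7

U+52967 = 0x52967 = 338279 decimal. In range U+10000–U+10FFFF → 4-byte form: 11110xxx 10xxxxxx 10xxxxxx 10xxxxxx.
Binary (21 bits): 001010010100101100111.
Split 3+6+6+6: 001 | 010010 | 100101 | 100111.
Byte 1: 11110001 = 0xF1.
Byte 2: 10010010 = 0x92.
Byte 3: 10100101 = 0xA5.
Byte 4: 10100111 = 0xA7.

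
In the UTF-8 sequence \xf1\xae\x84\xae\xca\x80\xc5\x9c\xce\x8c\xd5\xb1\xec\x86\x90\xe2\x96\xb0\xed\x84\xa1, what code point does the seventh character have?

U+25B0

Offset 0: leading byte 0xF1 = 11110001 → 4-byte char #1 = F1 AE 84 AE.
Offset 4: leading byte 0xCA = 11001010 → 2-byte char #2 = CA 80.
Offset 6: leading byte 0xC5 = 11000101 → 2-byte char #3 = C5 9C.
Offset 8: leading byte 0xCE = 11001110 → 2-byte char #4 = CE 8C.
Offset 10: leading byte 0xD5 = 11010101 → 2-byte char #5 = D5 B1.
Offset 12: leading byte 0xEC = 11101100 → 3-byte char #6 = EC 86 90.
Offset 15: leading byte 0xE2 = 11100010 → 3-byte char #7 = E2 96 B0.
Leading byte 0xE2 = 11100010 matches 1110xxxx → 3-byte sequence.
Byte 1: 0xE2 = 11100010, payload 0010 (4 bits).
Byte 2: 0x96 = 10010110 (10xxxxxx ✓), payload 010110.
Byte 3: 0xB0 = 10110000 (10xxxxxx ✓), payload 110000.
Concatenate: 0010010110110000 = 0x25B0 (16 bits → U+25B0).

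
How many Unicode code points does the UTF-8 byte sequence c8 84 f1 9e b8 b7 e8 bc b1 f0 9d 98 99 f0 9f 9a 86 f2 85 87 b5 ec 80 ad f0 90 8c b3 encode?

Byte at offset 0: 0xC8 = 11001000 → 2-byte char (#1). Advance 2.
Byte at offset 2: 0xF1 = 11110001 → 4-byte char (#2). Advance 4.
Byte at offset 6: 0xE8 = 11101000 → 3-byte char (#3). Advance 3.
Byte at offset 9: 0xF0 = 11110000 → 4-byte char (#4). Advance 4.
Byte at offset 13: 0xF0 = 11110000 → 4-byte char (#5). Advance 4.
Byte at offset 17: 0xF2 = 11110010 → 4-byte char (#6). Advance 4.
Byte at offset 21: 0xEC = 11101100 → 3-byte char (#7). Advance 3.
Byte at offset 24: 0xF0 = 11110000 → 4-byte char (#8). Advance 4.
Reached end at offset 28 after 8 code points.

8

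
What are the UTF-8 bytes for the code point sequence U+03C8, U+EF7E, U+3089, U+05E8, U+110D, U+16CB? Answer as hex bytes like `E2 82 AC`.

U+03C8: 2-byte form → CF 88.
U+EF7E: 3-byte form → EE BD BE.
U+3089: 3-byte form → E3 82 89.
U+05E8: 2-byte form → D7 A8.
U+110D: 3-byte form → E1 84 8D.
U+16CB: 3-byte form → E1 9B 8B.
Concatenated (16 bytes): CF 88 EE BD BE E3 82 89 D7 A8 E1 84 8D E1 9B 8B.

CF 88 EE BD BE E3 82 89 D7 A8 E1 84 8D E1 9B 8B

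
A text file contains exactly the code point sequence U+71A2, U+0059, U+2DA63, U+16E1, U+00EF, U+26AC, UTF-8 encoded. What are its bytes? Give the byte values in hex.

E7 86 A2 59 F0 AD A9 A3 E1 9B A1 C3 AF E2 9A AC

U+71A2: 3-byte form → E7 86 A2.
U+0059: 1-byte form → 59.
U+2DA63: 4-byte form → F0 AD A9 A3.
U+16E1: 3-byte form → E1 9B A1.
U+00EF: 2-byte form → C3 AF.
U+26AC: 3-byte form → E2 9A AC.
Concatenated (16 bytes): E7 86 A2 59 F0 AD A9 A3 E1 9B A1 C3 AF E2 9A AC.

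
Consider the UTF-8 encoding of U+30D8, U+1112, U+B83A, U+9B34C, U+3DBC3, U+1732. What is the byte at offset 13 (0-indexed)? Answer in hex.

U+30D8 → 3-byte form E3 83 98 at offsets 0–2.
U+1112 → 3-byte form E1 84 92 at offsets 3–5.
U+B83A → 3-byte form EB A0 BA at offsets 6–8.
U+9B34C → 4-byte form F2 9B 8D 8C at offsets 9–12.
U+3DBC3 → 4-byte form F0 BD AF 83 at offsets 13–16.
Offset 13 falls in char 5's range; it's byte 1 of F0 BD AF 83 = 0xF0.

0xF0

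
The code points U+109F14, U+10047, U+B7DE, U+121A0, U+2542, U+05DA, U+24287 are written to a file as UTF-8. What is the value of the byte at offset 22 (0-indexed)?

U+109F14 → 4-byte form F4 89 BC 94 at offsets 0–3.
U+10047 → 4-byte form F0 90 81 87 at offsets 4–7.
U+B7DE → 3-byte form EB 9F 9E at offsets 8–10.
U+121A0 → 4-byte form F0 92 86 A0 at offsets 11–14.
U+2542 → 3-byte form E2 95 82 at offsets 15–17.
U+05DA → 2-byte form D7 9A at offsets 18–19.
U+24287 → 4-byte form F0 A4 8A 87 at offsets 20–23.
Offset 22 falls in char 7's range; it's byte 3 of F0 A4 8A 87 = 0x8A.

0x8A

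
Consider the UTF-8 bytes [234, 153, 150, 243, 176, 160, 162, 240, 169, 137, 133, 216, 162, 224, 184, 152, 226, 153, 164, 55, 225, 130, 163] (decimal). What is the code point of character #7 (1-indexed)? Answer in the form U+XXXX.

Offset 0: leading byte 0xEA = 11101010 → 3-byte char #1 = EA 99 96.
Offset 3: leading byte 0xF3 = 11110011 → 4-byte char #2 = F3 B0 A0 A2.
Offset 7: leading byte 0xF0 = 11110000 → 4-byte char #3 = F0 A9 89 85.
Offset 11: leading byte 0xD8 = 11011000 → 2-byte char #4 = D8 A2.
Offset 13: leading byte 0xE0 = 11100000 → 3-byte char #5 = E0 B8 98.
Offset 16: leading byte 0xE2 = 11100010 → 3-byte char #6 = E2 99 A4.
Offset 19: leading byte 0x37 = 00110111 → 1-byte char #7 = 37.
Leading byte 0x37 = 00110111 matches 0xxxxxxx → 1-byte sequence.
Byte 1: 0x37 = 00110111, payload 0110111 (7 bits).
Concatenate: 0110111 = 0x37 (7 bits → U+0037).

U+0037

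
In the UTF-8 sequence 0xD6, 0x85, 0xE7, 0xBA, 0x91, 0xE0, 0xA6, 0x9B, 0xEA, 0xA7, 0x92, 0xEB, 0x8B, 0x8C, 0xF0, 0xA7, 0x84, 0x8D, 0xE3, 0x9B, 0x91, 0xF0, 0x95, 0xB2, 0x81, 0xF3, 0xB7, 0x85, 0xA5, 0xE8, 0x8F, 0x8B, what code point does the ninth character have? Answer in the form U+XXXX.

U+F7165

Offset 0: leading byte 0xD6 = 11010110 → 2-byte char #1 = D6 85.
Offset 2: leading byte 0xE7 = 11100111 → 3-byte char #2 = E7 BA 91.
Offset 5: leading byte 0xE0 = 11100000 → 3-byte char #3 = E0 A6 9B.
Offset 8: leading byte 0xEA = 11101010 → 3-byte char #4 = EA A7 92.
Offset 11: leading byte 0xEB = 11101011 → 3-byte char #5 = EB 8B 8C.
Offset 14: leading byte 0xF0 = 11110000 → 4-byte char #6 = F0 A7 84 8D.
Offset 18: leading byte 0xE3 = 11100011 → 3-byte char #7 = E3 9B 91.
Offset 21: leading byte 0xF0 = 11110000 → 4-byte char #8 = F0 95 B2 81.
Offset 25: leading byte 0xF3 = 11110011 → 4-byte char #9 = F3 B7 85 A5.
Leading byte 0xF3 = 11110011 matches 11110xxx → 4-byte sequence.
Byte 1: 0xF3 = 11110011, payload 011 (3 bits).
Byte 2: 0xB7 = 10110111 (10xxxxxx ✓), payload 110111.
Byte 3: 0x85 = 10000101 (10xxxxxx ✓), payload 000101.
Byte 4: 0xA5 = 10100101 (10xxxxxx ✓), payload 100101.
Concatenate: 011110111000101100101 = 0xF7165 (21 bits → U+F7165).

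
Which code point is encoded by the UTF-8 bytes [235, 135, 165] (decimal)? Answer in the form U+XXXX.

U+B1E5

Leading byte 0xEB = 11101011 matches 1110xxxx → 3-byte sequence.
Byte 1: 0xEB = 11101011, payload 1011 (4 bits).
Byte 2: 0x87 = 10000111 (10xxxxxx ✓), payload 000111.
Byte 3: 0xA5 = 10100101 (10xxxxxx ✓), payload 100101.
Concatenate: 1011000111100101 = 0xB1E5 (16 bits → U+B1E5).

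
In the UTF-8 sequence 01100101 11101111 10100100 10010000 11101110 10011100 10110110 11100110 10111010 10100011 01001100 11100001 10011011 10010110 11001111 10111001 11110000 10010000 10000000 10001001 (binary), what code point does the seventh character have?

U+03F9

Offset 0: leading byte 0x65 = 01100101 → 1-byte char #1 = 65.
Offset 1: leading byte 0xEF = 11101111 → 3-byte char #2 = EF A4 90.
Offset 4: leading byte 0xEE = 11101110 → 3-byte char #3 = EE 9C B6.
Offset 7: leading byte 0xE6 = 11100110 → 3-byte char #4 = E6 BA A3.
Offset 10: leading byte 0x4C = 01001100 → 1-byte char #5 = 4C.
Offset 11: leading byte 0xE1 = 11100001 → 3-byte char #6 = E1 9B 96.
Offset 14: leading byte 0xCF = 11001111 → 2-byte char #7 = CF B9.
Leading byte 0xCF = 11001111 matches 110xxxxx → 2-byte sequence.
Byte 1: 0xCF = 11001111, payload 01111 (5 bits).
Byte 2: 0xB9 = 10111001 (10xxxxxx ✓), payload 111001.
Concatenate: 01111111001 = 0x3F9 (11 bits → U+03F9).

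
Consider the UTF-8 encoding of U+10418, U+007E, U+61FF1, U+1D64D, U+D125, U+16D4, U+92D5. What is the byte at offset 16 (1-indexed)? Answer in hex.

0xA5

1-indexed offset 16 is 0-indexed offset 15.
U+10418 → 4-byte form F0 90 90 98 at offsets 0–3.
U+007E → 1-byte form 7E at offsets 4–4.
U+61FF1 → 4-byte form F1 A1 BF B1 at offsets 5–8.
U+1D64D → 4-byte form F0 9D 99 8D at offsets 9–12.
U+D125 → 3-byte form ED 84 A5 at offsets 13–15.
Offset 15 falls in char 5's range; it's byte 3 of ED 84 A5 = 0xA5.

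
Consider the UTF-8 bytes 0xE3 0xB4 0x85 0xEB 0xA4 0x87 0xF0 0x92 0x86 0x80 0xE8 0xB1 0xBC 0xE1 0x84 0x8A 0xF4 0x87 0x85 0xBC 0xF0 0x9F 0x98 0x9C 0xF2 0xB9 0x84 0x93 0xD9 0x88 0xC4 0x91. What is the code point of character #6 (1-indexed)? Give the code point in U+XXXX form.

Offset 0: leading byte 0xE3 = 11100011 → 3-byte char #1 = E3 B4 85.
Offset 3: leading byte 0xEB = 11101011 → 3-byte char #2 = EB A4 87.
Offset 6: leading byte 0xF0 = 11110000 → 4-byte char #3 = F0 92 86 80.
Offset 10: leading byte 0xE8 = 11101000 → 3-byte char #4 = E8 B1 BC.
Offset 13: leading byte 0xE1 = 11100001 → 3-byte char #5 = E1 84 8A.
Offset 16: leading byte 0xF4 = 11110100 → 4-byte char #6 = F4 87 85 BC.
Leading byte 0xF4 = 11110100 matches 11110xxx → 4-byte sequence.
Byte 1: 0xF4 = 11110100, payload 100 (3 bits).
Byte 2: 0x87 = 10000111 (10xxxxxx ✓), payload 000111.
Byte 3: 0x85 = 10000101 (10xxxxxx ✓), payload 000101.
Byte 4: 0xBC = 10111100 (10xxxxxx ✓), payload 111100.
Concatenate: 100000111000101111100 = 0x10717C (21 bits → U+10717C).

U+10717C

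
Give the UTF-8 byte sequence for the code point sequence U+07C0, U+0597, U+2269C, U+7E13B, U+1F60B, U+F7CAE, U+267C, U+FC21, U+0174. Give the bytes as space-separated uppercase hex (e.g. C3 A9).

U+07C0: 2-byte form → DF 80.
U+0597: 2-byte form → D6 97.
U+2269C: 4-byte form → F0 A2 9A 9C.
U+7E13B: 4-byte form → F1 BE 84 BB.
U+1F60B: 4-byte form → F0 9F 98 8B.
U+F7CAE: 4-byte form → F3 B7 B2 AE.
U+267C: 3-byte form → E2 99 BC.
U+FC21: 3-byte form → EF B0 A1.
U+0174: 2-byte form → C5 B4.
Concatenated (28 bytes): DF 80 D6 97 F0 A2 9A 9C F1 BE 84 BB F0 9F 98 8B F3 B7 B2 AE E2 99 BC EF B0 A1 C5 B4.

DF 80 D6 97 F0 A2 9A 9C F1 BE 84 BB F0 9F 98 8B F3 B7 B2 AE E2 99 BC EF B0 A1 C5 B4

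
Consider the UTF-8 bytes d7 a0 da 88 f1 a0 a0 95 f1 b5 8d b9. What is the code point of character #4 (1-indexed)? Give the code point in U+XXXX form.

Offset 0: leading byte 0xD7 = 11010111 → 2-byte char #1 = D7 A0.
Offset 2: leading byte 0xDA = 11011010 → 2-byte char #2 = DA 88.
Offset 4: leading byte 0xF1 = 11110001 → 4-byte char #3 = F1 A0 A0 95.
Offset 8: leading byte 0xF1 = 11110001 → 4-byte char #4 = F1 B5 8D B9.
Leading byte 0xF1 = 11110001 matches 11110xxx → 4-byte sequence.
Byte 1: 0xF1 = 11110001, payload 001 (3 bits).
Byte 2: 0xB5 = 10110101 (10xxxxxx ✓), payload 110101.
Byte 3: 0x8D = 10001101 (10xxxxxx ✓), payload 001101.
Byte 4: 0xB9 = 10111001 (10xxxxxx ✓), payload 111001.
Concatenate: 001110101001101111001 = 0x75379 (21 bits → U+75379).

U+75379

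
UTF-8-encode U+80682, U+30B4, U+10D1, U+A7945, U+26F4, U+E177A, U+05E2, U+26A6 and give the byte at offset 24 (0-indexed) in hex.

U+80682 → 4-byte form F2 80 9A 82 at offsets 0–3.
U+30B4 → 3-byte form E3 82 B4 at offsets 4–6.
U+10D1 → 3-byte form E1 83 91 at offsets 7–9.
U+A7945 → 4-byte form F2 A7 A5 85 at offsets 10–13.
U+26F4 → 3-byte form E2 9B B4 at offsets 14–16.
U+E177A → 4-byte form F3 A1 9D BA at offsets 17–20.
U+05E2 → 2-byte form D7 A2 at offsets 21–22.
U+26A6 → 3-byte form E2 9A A6 at offsets 23–25.
Offset 24 falls in char 8's range; it's byte 2 of E2 9A A6 = 0x9A.

0x9A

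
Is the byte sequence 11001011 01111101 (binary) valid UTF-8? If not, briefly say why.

invalid (non-continuation byte where continuation expected)

Leading byte 0xCB = 11001011 → 2-byte form.
Byte 2 is 0x7D = 01111101, which is not 10xxxxxx — expected a continuation byte.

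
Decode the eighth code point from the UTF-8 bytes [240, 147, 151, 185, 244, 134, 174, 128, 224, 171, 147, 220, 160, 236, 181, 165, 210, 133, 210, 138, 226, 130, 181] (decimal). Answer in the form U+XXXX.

U+20B5

Offset 0: leading byte 0xF0 = 11110000 → 4-byte char #1 = F0 93 97 B9.
Offset 4: leading byte 0xF4 = 11110100 → 4-byte char #2 = F4 86 AE 80.
Offset 8: leading byte 0xE0 = 11100000 → 3-byte char #3 = E0 AB 93.
Offset 11: leading byte 0xDC = 11011100 → 2-byte char #4 = DC A0.
Offset 13: leading byte 0xEC = 11101100 → 3-byte char #5 = EC B5 A5.
Offset 16: leading byte 0xD2 = 11010010 → 2-byte char #6 = D2 85.
Offset 18: leading byte 0xD2 = 11010010 → 2-byte char #7 = D2 8A.
Offset 20: leading byte 0xE2 = 11100010 → 3-byte char #8 = E2 82 B5.
Leading byte 0xE2 = 11100010 matches 1110xxxx → 3-byte sequence.
Byte 1: 0xE2 = 11100010, payload 0010 (4 bits).
Byte 2: 0x82 = 10000010 (10xxxxxx ✓), payload 000010.
Byte 3: 0xB5 = 10110101 (10xxxxxx ✓), payload 110101.
Concatenate: 0010000010110101 = 0x20B5 (16 bits → U+20B5).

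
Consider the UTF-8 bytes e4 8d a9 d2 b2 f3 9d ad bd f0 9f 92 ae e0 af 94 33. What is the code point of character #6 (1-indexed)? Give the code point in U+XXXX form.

U+0033

Offset 0: leading byte 0xE4 = 11100100 → 3-byte char #1 = E4 8D A9.
Offset 3: leading byte 0xD2 = 11010010 → 2-byte char #2 = D2 B2.
Offset 5: leading byte 0xF3 = 11110011 → 4-byte char #3 = F3 9D AD BD.
Offset 9: leading byte 0xF0 = 11110000 → 4-byte char #4 = F0 9F 92 AE.
Offset 13: leading byte 0xE0 = 11100000 → 3-byte char #5 = E0 AF 94.
Offset 16: leading byte 0x33 = 00110011 → 1-byte char #6 = 33.
Leading byte 0x33 = 00110011 matches 0xxxxxxx → 1-byte sequence.
Byte 1: 0x33 = 00110011, payload 0110011 (7 bits).
Concatenate: 0110011 = 0x33 (7 bits → U+0033).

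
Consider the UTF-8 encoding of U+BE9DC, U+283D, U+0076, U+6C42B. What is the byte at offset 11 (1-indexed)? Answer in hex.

0x90

1-indexed offset 11 is 0-indexed offset 10.
U+BE9DC → 4-byte form F2 BE A7 9C at offsets 0–3.
U+283D → 3-byte form E2 A0 BD at offsets 4–6.
U+0076 → 1-byte form 76 at offsets 7–7.
U+6C42B → 4-byte form F1 AC 90 AB at offsets 8–11.
Offset 10 falls in char 4's range; it's byte 3 of F1 AC 90 AB = 0x90.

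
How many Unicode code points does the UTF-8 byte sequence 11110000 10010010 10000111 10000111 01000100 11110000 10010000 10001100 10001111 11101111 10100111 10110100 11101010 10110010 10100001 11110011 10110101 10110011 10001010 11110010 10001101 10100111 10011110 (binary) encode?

7

Byte at offset 0: 0xF0 = 11110000 → 4-byte char (#1). Advance 4.
Byte at offset 4: 0x44 = 01000100 → 1-byte char (#2). Advance 1.
Byte at offset 5: 0xF0 = 11110000 → 4-byte char (#3). Advance 4.
Byte at offset 9: 0xEF = 11101111 → 3-byte char (#4). Advance 3.
Byte at offset 12: 0xEA = 11101010 → 3-byte char (#5). Advance 3.
Byte at offset 15: 0xF3 = 11110011 → 4-byte char (#6). Advance 4.
Byte at offset 19: 0xF2 = 11110010 → 4-byte char (#7). Advance 4.
Reached end at offset 23 after 7 code points.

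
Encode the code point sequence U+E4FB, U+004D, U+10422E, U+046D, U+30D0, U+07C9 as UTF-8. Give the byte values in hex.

EE 93 BB 4D F4 84 88 AE D1 AD E3 83 90 DF 89

U+E4FB: 3-byte form → EE 93 BB.
U+004D: 1-byte form → 4D.
U+10422E: 4-byte form → F4 84 88 AE.
U+046D: 2-byte form → D1 AD.
U+30D0: 3-byte form → E3 83 90.
U+07C9: 2-byte form → DF 89.
Concatenated (15 bytes): EE 93 BB 4D F4 84 88 AE D1 AD E3 83 90 DF 89.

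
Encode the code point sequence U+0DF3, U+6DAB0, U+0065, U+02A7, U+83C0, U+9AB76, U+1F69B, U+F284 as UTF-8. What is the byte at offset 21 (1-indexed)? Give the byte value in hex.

0x9B

1-indexed offset 21 is 0-indexed offset 20.
U+0DF3 → 3-byte form E0 B7 B3 at offsets 0–2.
U+6DAB0 → 4-byte form F1 AD AA B0 at offsets 3–6.
U+0065 → 1-byte form 65 at offsets 7–7.
U+02A7 → 2-byte form CA A7 at offsets 8–9.
U+83C0 → 3-byte form E8 8F 80 at offsets 10–12.
U+9AB76 → 4-byte form F2 9A AD B6 at offsets 13–16.
U+1F69B → 4-byte form F0 9F 9A 9B at offsets 17–20.
Offset 20 falls in char 7's range; it's byte 4 of F0 9F 9A 9B = 0x9B.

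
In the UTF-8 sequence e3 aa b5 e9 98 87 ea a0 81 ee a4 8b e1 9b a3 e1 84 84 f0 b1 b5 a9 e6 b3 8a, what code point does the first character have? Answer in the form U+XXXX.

Offset 0: leading byte 0xE3 = 11100011 → 3-byte char #1 = E3 AA B5.
Leading byte 0xE3 = 11100011 matches 1110xxxx → 3-byte sequence.
Byte 1: 0xE3 = 11100011, payload 0011 (4 bits).
Byte 2: 0xAA = 10101010 (10xxxxxx ✓), payload 101010.
Byte 3: 0xB5 = 10110101 (10xxxxxx ✓), payload 110101.
Concatenate: 0011101010110101 = 0x3AB5 (16 bits → U+3AB5).

U+3AB5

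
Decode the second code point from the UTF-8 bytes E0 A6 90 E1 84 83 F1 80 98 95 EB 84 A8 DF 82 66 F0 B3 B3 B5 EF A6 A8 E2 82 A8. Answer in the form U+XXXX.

U+1103

Offset 0: leading byte 0xE0 = 11100000 → 3-byte char #1 = E0 A6 90.
Offset 3: leading byte 0xE1 = 11100001 → 3-byte char #2 = E1 84 83.
Leading byte 0xE1 = 11100001 matches 1110xxxx → 3-byte sequence.
Byte 1: 0xE1 = 11100001, payload 0001 (4 bits).
Byte 2: 0x84 = 10000100 (10xxxxxx ✓), payload 000100.
Byte 3: 0x83 = 10000011 (10xxxxxx ✓), payload 000011.
Concatenate: 0001000100000011 = 0x1103 (16 bits → U+1103).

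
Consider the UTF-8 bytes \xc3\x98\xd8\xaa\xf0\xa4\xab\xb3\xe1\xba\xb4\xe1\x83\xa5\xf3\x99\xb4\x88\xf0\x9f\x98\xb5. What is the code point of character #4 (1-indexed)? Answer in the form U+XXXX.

Offset 0: leading byte 0xC3 = 11000011 → 2-byte char #1 = C3 98.
Offset 2: leading byte 0xD8 = 11011000 → 2-byte char #2 = D8 AA.
Offset 4: leading byte 0xF0 = 11110000 → 4-byte char #3 = F0 A4 AB B3.
Offset 8: leading byte 0xE1 = 11100001 → 3-byte char #4 = E1 BA B4.
Leading byte 0xE1 = 11100001 matches 1110xxxx → 3-byte sequence.
Byte 1: 0xE1 = 11100001, payload 0001 (4 bits).
Byte 2: 0xBA = 10111010 (10xxxxxx ✓), payload 111010.
Byte 3: 0xB4 = 10110100 (10xxxxxx ✓), payload 110100.
Concatenate: 0001111010110100 = 0x1EB4 (16 bits → U+1EB4).

U+1EB4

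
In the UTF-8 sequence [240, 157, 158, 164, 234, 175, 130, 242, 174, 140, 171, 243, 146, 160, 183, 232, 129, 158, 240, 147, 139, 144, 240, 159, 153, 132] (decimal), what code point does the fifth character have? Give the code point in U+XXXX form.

Offset 0: leading byte 0xF0 = 11110000 → 4-byte char #1 = F0 9D 9E A4.
Offset 4: leading byte 0xEA = 11101010 → 3-byte char #2 = EA AF 82.
Offset 7: leading byte 0xF2 = 11110010 → 4-byte char #3 = F2 AE 8C AB.
Offset 11: leading byte 0xF3 = 11110011 → 4-byte char #4 = F3 92 A0 B7.
Offset 15: leading byte 0xE8 = 11101000 → 3-byte char #5 = E8 81 9E.
Leading byte 0xE8 = 11101000 matches 1110xxxx → 3-byte sequence.
Byte 1: 0xE8 = 11101000, payload 1000 (4 bits).
Byte 2: 0x81 = 10000001 (10xxxxxx ✓), payload 000001.
Byte 3: 0x9E = 10011110 (10xxxxxx ✓), payload 011110.
Concatenate: 1000000001011110 = 0x805E (16 bits → U+805E).

U+805E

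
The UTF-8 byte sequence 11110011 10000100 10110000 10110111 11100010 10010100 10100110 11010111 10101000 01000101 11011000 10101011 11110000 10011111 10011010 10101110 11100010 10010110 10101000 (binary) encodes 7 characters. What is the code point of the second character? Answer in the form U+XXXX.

Offset 0: leading byte 0xF3 = 11110011 → 4-byte char #1 = F3 84 B0 B7.
Offset 4: leading byte 0xE2 = 11100010 → 3-byte char #2 = E2 94 A6.
Leading byte 0xE2 = 11100010 matches 1110xxxx → 3-byte sequence.
Byte 1: 0xE2 = 11100010, payload 0010 (4 bits).
Byte 2: 0x94 = 10010100 (10xxxxxx ✓), payload 010100.
Byte 3: 0xA6 = 10100110 (10xxxxxx ✓), payload 100110.
Concatenate: 0010010100100110 = 0x2526 (16 bits → U+2526).

U+2526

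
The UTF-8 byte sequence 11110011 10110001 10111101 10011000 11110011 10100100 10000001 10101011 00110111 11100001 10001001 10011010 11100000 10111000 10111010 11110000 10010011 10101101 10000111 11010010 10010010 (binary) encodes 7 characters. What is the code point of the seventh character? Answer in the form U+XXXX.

Offset 0: leading byte 0xF3 = 11110011 → 4-byte char #1 = F3 B1 BD 98.
Offset 4: leading byte 0xF3 = 11110011 → 4-byte char #2 = F3 A4 81 AB.
Offset 8: leading byte 0x37 = 00110111 → 1-byte char #3 = 37.
Offset 9: leading byte 0xE1 = 11100001 → 3-byte char #4 = E1 89 9A.
Offset 12: leading byte 0xE0 = 11100000 → 3-byte char #5 = E0 B8 BA.
Offset 15: leading byte 0xF0 = 11110000 → 4-byte char #6 = F0 93 AD 87.
Offset 19: leading byte 0xD2 = 11010010 → 2-byte char #7 = D2 92.
Leading byte 0xD2 = 11010010 matches 110xxxxx → 2-byte sequence.
Byte 1: 0xD2 = 11010010, payload 10010 (5 bits).
Byte 2: 0x92 = 10010010 (10xxxxxx ✓), payload 010010.
Concatenate: 10010010010 = 0x492 (11 bits → U+0492).

U+0492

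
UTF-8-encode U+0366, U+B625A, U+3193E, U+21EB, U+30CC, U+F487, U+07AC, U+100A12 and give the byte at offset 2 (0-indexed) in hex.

0xF2

U+0366 → 2-byte form CD A6 at offsets 0–1.
U+B625A → 4-byte form F2 B6 89 9A at offsets 2–5.
Offset 2 falls in char 2's range; it's byte 1 of F2 B6 89 9A = 0xF2.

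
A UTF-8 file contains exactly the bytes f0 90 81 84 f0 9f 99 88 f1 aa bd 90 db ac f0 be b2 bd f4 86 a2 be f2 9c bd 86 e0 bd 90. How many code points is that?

Byte at offset 0: 0xF0 = 11110000 → 4-byte char (#1). Advance 4.
Byte at offset 4: 0xF0 = 11110000 → 4-byte char (#2). Advance 4.
Byte at offset 8: 0xF1 = 11110001 → 4-byte char (#3). Advance 4.
Byte at offset 12: 0xDB = 11011011 → 2-byte char (#4). Advance 2.
Byte at offset 14: 0xF0 = 11110000 → 4-byte char (#5). Advance 4.
Byte at offset 18: 0xF4 = 11110100 → 4-byte char (#6). Advance 4.
Byte at offset 22: 0xF2 = 11110010 → 4-byte char (#7). Advance 4.
Byte at offset 26: 0xE0 = 11100000 → 3-byte char (#8). Advance 3.
Reached end at offset 29 after 8 code points.

8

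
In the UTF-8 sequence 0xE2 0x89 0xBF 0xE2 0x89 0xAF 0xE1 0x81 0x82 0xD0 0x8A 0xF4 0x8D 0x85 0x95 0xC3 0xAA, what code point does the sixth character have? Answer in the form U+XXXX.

U+00EA

Offset 0: leading byte 0xE2 = 11100010 → 3-byte char #1 = E2 89 BF.
Offset 3: leading byte 0xE2 = 11100010 → 3-byte char #2 = E2 89 AF.
Offset 6: leading byte 0xE1 = 11100001 → 3-byte char #3 = E1 81 82.
Offset 9: leading byte 0xD0 = 11010000 → 2-byte char #4 = D0 8A.
Offset 11: leading byte 0xF4 = 11110100 → 4-byte char #5 = F4 8D 85 95.
Offset 15: leading byte 0xC3 = 11000011 → 2-byte char #6 = C3 AA.
Leading byte 0xC3 = 11000011 matches 110xxxxx → 2-byte sequence.
Byte 1: 0xC3 = 11000011, payload 00011 (5 bits).
Byte 2: 0xAA = 10101010 (10xxxxxx ✓), payload 101010.
Concatenate: 00011101010 = 0xEA (11 bits → U+00EA).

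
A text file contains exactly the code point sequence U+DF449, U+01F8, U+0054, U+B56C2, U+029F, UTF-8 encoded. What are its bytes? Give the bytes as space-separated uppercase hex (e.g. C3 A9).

U+DF449: 4-byte form → F3 9F 91 89.
U+01F8: 2-byte form → C7 B8.
U+0054: 1-byte form → 54.
U+B56C2: 4-byte form → F2 B5 9B 82.
U+029F: 2-byte form → CA 9F.
Concatenated (13 bytes): F3 9F 91 89 C7 B8 54 F2 B5 9B 82 CA 9F.

F3 9F 91 89 C7 B8 54 F2 B5 9B 82 CA 9F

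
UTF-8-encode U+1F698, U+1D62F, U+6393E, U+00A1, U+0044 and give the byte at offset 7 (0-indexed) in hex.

0xAF

U+1F698 → 4-byte form F0 9F 9A 98 at offsets 0–3.
U+1D62F → 4-byte form F0 9D 98 AF at offsets 4–7.
Offset 7 falls in char 2's range; it's byte 4 of F0 9D 98 AF = 0xAF.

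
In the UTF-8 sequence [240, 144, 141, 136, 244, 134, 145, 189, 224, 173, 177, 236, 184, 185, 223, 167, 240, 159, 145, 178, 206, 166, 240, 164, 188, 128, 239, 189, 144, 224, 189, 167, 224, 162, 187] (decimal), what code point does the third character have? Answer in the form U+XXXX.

U+0B71

Offset 0: leading byte 0xF0 = 11110000 → 4-byte char #1 = F0 90 8D 88.
Offset 4: leading byte 0xF4 = 11110100 → 4-byte char #2 = F4 86 91 BD.
Offset 8: leading byte 0xE0 = 11100000 → 3-byte char #3 = E0 AD B1.
Leading byte 0xE0 = 11100000 matches 1110xxxx → 3-byte sequence.
Byte 1: 0xE0 = 11100000, payload 0000 (4 bits).
Byte 2: 0xAD = 10101101 (10xxxxxx ✓), payload 101101.
Byte 3: 0xB1 = 10110001 (10xxxxxx ✓), payload 110001.
Concatenate: 0000101101110001 = 0xB71 (16 bits → U+0B71).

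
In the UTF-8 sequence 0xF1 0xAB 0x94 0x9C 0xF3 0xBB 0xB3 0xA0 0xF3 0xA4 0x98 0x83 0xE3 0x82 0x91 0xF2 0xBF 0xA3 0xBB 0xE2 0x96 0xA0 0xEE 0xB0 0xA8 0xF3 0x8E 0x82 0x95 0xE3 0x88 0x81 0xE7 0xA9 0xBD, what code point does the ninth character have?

Offset 0: leading byte 0xF1 = 11110001 → 4-byte char #1 = F1 AB 94 9C.
Offset 4: leading byte 0xF3 = 11110011 → 4-byte char #2 = F3 BB B3 A0.
Offset 8: leading byte 0xF3 = 11110011 → 4-byte char #3 = F3 A4 98 83.
Offset 12: leading byte 0xE3 = 11100011 → 3-byte char #4 = E3 82 91.
Offset 15: leading byte 0xF2 = 11110010 → 4-byte char #5 = F2 BF A3 BB.
Offset 19: leading byte 0xE2 = 11100010 → 3-byte char #6 = E2 96 A0.
Offset 22: leading byte 0xEE = 11101110 → 3-byte char #7 = EE B0 A8.
Offset 25: leading byte 0xF3 = 11110011 → 4-byte char #8 = F3 8E 82 95.
Offset 29: leading byte 0xE3 = 11100011 → 3-byte char #9 = E3 88 81.
Leading byte 0xE3 = 11100011 matches 1110xxxx → 3-byte sequence.
Byte 1: 0xE3 = 11100011, payload 0011 (4 bits).
Byte 2: 0x88 = 10001000 (10xxxxxx ✓), payload 001000.
Byte 3: 0x81 = 10000001 (10xxxxxx ✓), payload 000001.
Concatenate: 0011001000000001 = 0x3201 (16 bits → U+3201).

U+3201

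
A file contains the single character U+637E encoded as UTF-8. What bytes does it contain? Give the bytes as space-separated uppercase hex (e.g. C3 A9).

U+637E = 0x637E = 25470 decimal. In range U+0800–U+FFFF → 3-byte form: 1110xxxx 10xxxxxx 10xxxxxx.
Binary (16 bits): 0110001101111110.
Split 4+6+6: 0110 | 001101 | 111110.
Byte 1: 11100110 = 0xE6.
Byte 2: 10001101 = 0x8D.
Byte 3: 10111110 = 0xBE.

E6 8D BE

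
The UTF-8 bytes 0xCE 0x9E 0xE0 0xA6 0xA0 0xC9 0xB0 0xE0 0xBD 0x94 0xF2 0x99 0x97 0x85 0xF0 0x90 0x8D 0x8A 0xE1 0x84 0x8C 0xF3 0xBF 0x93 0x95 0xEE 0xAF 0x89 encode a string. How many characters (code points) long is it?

Byte at offset 0: 0xCE = 11001110 → 2-byte char (#1). Advance 2.
Byte at offset 2: 0xE0 = 11100000 → 3-byte char (#2). Advance 3.
Byte at offset 5: 0xC9 = 11001001 → 2-byte char (#3). Advance 2.
Byte at offset 7: 0xE0 = 11100000 → 3-byte char (#4). Advance 3.
Byte at offset 10: 0xF2 = 11110010 → 4-byte char (#5). Advance 4.
Byte at offset 14: 0xF0 = 11110000 → 4-byte char (#6). Advance 4.
Byte at offset 18: 0xE1 = 11100001 → 3-byte char (#7). Advance 3.
Byte at offset 21: 0xF3 = 11110011 → 4-byte char (#8). Advance 4.
Byte at offset 25: 0xEE = 11101110 → 3-byte char (#9). Advance 3.
Reached end at offset 28 after 9 code points.

9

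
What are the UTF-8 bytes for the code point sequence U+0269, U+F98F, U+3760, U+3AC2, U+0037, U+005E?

C9 A9 EF A6 8F E3 9D A0 E3 AB 82 37 5E

U+0269: 2-byte form → C9 A9.
U+F98F: 3-byte form → EF A6 8F.
U+3760: 3-byte form → E3 9D A0.
U+3AC2: 3-byte form → E3 AB 82.
U+0037: 1-byte form → 37.
U+005E: 1-byte form → 5E.
Concatenated (13 bytes): C9 A9 EF A6 8F E3 9D A0 E3 AB 82 37 5E.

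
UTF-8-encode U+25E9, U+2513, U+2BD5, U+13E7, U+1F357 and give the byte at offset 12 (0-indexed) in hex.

0xF0

U+25E9 → 3-byte form E2 97 A9 at offsets 0–2.
U+2513 → 3-byte form E2 94 93 at offsets 3–5.
U+2BD5 → 3-byte form E2 AF 95 at offsets 6–8.
U+13E7 → 3-byte form E1 8F A7 at offsets 9–11.
U+1F357 → 4-byte form F0 9F 8D 97 at offsets 12–15.
Offset 12 falls in char 5's range; it's byte 1 of F0 9F 8D 97 = 0xF0.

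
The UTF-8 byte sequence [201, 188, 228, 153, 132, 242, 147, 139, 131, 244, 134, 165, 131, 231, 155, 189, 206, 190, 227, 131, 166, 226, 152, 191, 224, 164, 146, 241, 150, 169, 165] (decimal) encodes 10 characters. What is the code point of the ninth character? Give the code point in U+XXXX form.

U+0912

Offset 0: leading byte 0xC9 = 11001001 → 2-byte char #1 = C9 BC.
Offset 2: leading byte 0xE4 = 11100100 → 3-byte char #2 = E4 99 84.
Offset 5: leading byte 0xF2 = 11110010 → 4-byte char #3 = F2 93 8B 83.
Offset 9: leading byte 0xF4 = 11110100 → 4-byte char #4 = F4 86 A5 83.
Offset 13: leading byte 0xE7 = 11100111 → 3-byte char #5 = E7 9B BD.
Offset 16: leading byte 0xCE = 11001110 → 2-byte char #6 = CE BE.
Offset 18: leading byte 0xE3 = 11100011 → 3-byte char #7 = E3 83 A6.
Offset 21: leading byte 0xE2 = 11100010 → 3-byte char #8 = E2 98 BF.
Offset 24: leading byte 0xE0 = 11100000 → 3-byte char #9 = E0 A4 92.
Leading byte 0xE0 = 11100000 matches 1110xxxx → 3-byte sequence.
Byte 1: 0xE0 = 11100000, payload 0000 (4 bits).
Byte 2: 0xA4 = 10100100 (10xxxxxx ✓), payload 100100.
Byte 3: 0x92 = 10010010 (10xxxxxx ✓), payload 010010.
Concatenate: 0000100100010010 = 0x912 (16 bits → U+0912).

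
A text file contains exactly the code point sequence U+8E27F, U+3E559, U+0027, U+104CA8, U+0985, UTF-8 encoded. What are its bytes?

U+8E27F: 4-byte form → F2 8E 89 BF.
U+3E559: 4-byte form → F0 BE 95 99.
U+0027: 1-byte form → 27.
U+104CA8: 4-byte form → F4 84 B2 A8.
U+0985: 3-byte form → E0 A6 85.
Concatenated (16 bytes): F2 8E 89 BF F0 BE 95 99 27 F4 84 B2 A8 E0 A6 85.

F2 8E 89 BF F0 BE 95 99 27 F4 84 B2 A8 E0 A6 85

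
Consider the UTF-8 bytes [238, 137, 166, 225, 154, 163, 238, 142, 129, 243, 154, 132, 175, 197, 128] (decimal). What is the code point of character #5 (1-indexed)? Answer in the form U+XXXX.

Offset 0: leading byte 0xEE = 11101110 → 3-byte char #1 = EE 89 A6.
Offset 3: leading byte 0xE1 = 11100001 → 3-byte char #2 = E1 9A A3.
Offset 6: leading byte 0xEE = 11101110 → 3-byte char #3 = EE 8E 81.
Offset 9: leading byte 0xF3 = 11110011 → 4-byte char #4 = F3 9A 84 AF.
Offset 13: leading byte 0xC5 = 11000101 → 2-byte char #5 = C5 80.
Leading byte 0xC5 = 11000101 matches 110xxxxx → 2-byte sequence.
Byte 1: 0xC5 = 11000101, payload 00101 (5 bits).
Byte 2: 0x80 = 10000000 (10xxxxxx ✓), payload 000000.
Concatenate: 00101000000 = 0x140 (11 bits → U+0140).

U+0140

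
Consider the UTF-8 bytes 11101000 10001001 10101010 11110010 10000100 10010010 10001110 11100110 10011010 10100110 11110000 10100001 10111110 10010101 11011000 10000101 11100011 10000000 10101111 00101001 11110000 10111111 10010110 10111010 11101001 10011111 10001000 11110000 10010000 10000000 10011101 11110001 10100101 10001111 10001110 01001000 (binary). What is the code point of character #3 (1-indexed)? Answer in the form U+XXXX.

Offset 0: leading byte 0xE8 = 11101000 → 3-byte char #1 = E8 89 AA.
Offset 3: leading byte 0xF2 = 11110010 → 4-byte char #2 = F2 84 92 8E.
Offset 7: leading byte 0xE6 = 11100110 → 3-byte char #3 = E6 9A A6.
Leading byte 0xE6 = 11100110 matches 1110xxxx → 3-byte sequence.
Byte 1: 0xE6 = 11100110, payload 0110 (4 bits).
Byte 2: 0x9A = 10011010 (10xxxxxx ✓), payload 011010.
Byte 3: 0xA6 = 10100110 (10xxxxxx ✓), payload 100110.
Concatenate: 0110011010100110 = 0x66A6 (16 bits → U+66A6).

U+66A6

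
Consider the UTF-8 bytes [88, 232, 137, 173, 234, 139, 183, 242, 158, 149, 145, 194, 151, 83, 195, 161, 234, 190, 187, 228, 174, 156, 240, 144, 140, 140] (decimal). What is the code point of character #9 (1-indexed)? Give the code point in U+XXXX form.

Offset 0: leading byte 0x58 = 01011000 → 1-byte char #1 = 58.
Offset 1: leading byte 0xE8 = 11101000 → 3-byte char #2 = E8 89 AD.
Offset 4: leading byte 0xEA = 11101010 → 3-byte char #3 = EA 8B B7.
Offset 7: leading byte 0xF2 = 11110010 → 4-byte char #4 = F2 9E 95 91.
Offset 11: leading byte 0xC2 = 11000010 → 2-byte char #5 = C2 97.
Offset 13: leading byte 0x53 = 01010011 → 1-byte char #6 = 53.
Offset 14: leading byte 0xC3 = 11000011 → 2-byte char #7 = C3 A1.
Offset 16: leading byte 0xEA = 11101010 → 3-byte char #8 = EA BE BB.
Offset 19: leading byte 0xE4 = 11100100 → 3-byte char #9 = E4 AE 9C.
Leading byte 0xE4 = 11100100 matches 1110xxxx → 3-byte sequence.
Byte 1: 0xE4 = 11100100, payload 0100 (4 bits).
Byte 2: 0xAE = 10101110 (10xxxxxx ✓), payload 101110.
Byte 3: 0x9C = 10011100 (10xxxxxx ✓), payload 011100.
Concatenate: 0100101110011100 = 0x4B9C (16 bits → U+4B9C).

U+4B9C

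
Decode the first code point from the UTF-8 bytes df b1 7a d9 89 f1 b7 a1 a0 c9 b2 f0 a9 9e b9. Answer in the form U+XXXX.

Offset 0: leading byte 0xDF = 11011111 → 2-byte char #1 = DF B1.
Leading byte 0xDF = 11011111 matches 110xxxxx → 2-byte sequence.
Byte 1: 0xDF = 11011111, payload 11111 (5 bits).
Byte 2: 0xB1 = 10110001 (10xxxxxx ✓), payload 110001.
Concatenate: 11111110001 = 0x7F1 (11 bits → U+07F1).

U+07F1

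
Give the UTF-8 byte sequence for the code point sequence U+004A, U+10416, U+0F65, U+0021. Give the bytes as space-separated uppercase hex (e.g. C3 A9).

4A F0 90 90 96 E0 BD A5 21

U+004A: 1-byte form → 4A.
U+10416: 4-byte form → F0 90 90 96.
U+0F65: 3-byte form → E0 BD A5.
U+0021: 1-byte form → 21.
Concatenated (9 bytes): 4A F0 90 90 96 E0 BD A5 21.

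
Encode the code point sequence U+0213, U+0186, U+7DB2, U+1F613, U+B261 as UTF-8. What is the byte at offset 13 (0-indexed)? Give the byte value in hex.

0xA1

U+0213 → 2-byte form C8 93 at offsets 0–1.
U+0186 → 2-byte form C6 86 at offsets 2–3.
U+7DB2 → 3-byte form E7 B6 B2 at offsets 4–6.
U+1F613 → 4-byte form F0 9F 98 93 at offsets 7–10.
U+B261 → 3-byte form EB 89 A1 at offsets 11–13.
Offset 13 falls in char 5's range; it's byte 3 of EB 89 A1 = 0xA1.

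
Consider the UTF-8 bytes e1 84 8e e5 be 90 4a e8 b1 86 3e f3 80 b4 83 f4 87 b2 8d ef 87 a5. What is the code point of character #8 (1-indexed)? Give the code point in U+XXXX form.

Offset 0: leading byte 0xE1 = 11100001 → 3-byte char #1 = E1 84 8E.
Offset 3: leading byte 0xE5 = 11100101 → 3-byte char #2 = E5 BE 90.
Offset 6: leading byte 0x4A = 01001010 → 1-byte char #3 = 4A.
Offset 7: leading byte 0xE8 = 11101000 → 3-byte char #4 = E8 B1 86.
Offset 10: leading byte 0x3E = 00111110 → 1-byte char #5 = 3E.
Offset 11: leading byte 0xF3 = 11110011 → 4-byte char #6 = F3 80 B4 83.
Offset 15: leading byte 0xF4 = 11110100 → 4-byte char #7 = F4 87 B2 8D.
Offset 19: leading byte 0xEF = 11101111 → 3-byte char #8 = EF 87 A5.
Leading byte 0xEF = 11101111 matches 1110xxxx → 3-byte sequence.
Byte 1: 0xEF = 11101111, payload 1111 (4 bits).
Byte 2: 0x87 = 10000111 (10xxxxxx ✓), payload 000111.
Byte 3: 0xA5 = 10100101 (10xxxxxx ✓), payload 100101.
Concatenate: 1111000111100101 = 0xF1E5 (16 bits → U+F1E5).

U+F1E5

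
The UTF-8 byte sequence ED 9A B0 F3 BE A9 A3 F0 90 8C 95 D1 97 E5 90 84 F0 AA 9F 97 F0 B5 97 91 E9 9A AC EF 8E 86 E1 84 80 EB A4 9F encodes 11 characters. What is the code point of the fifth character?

Offset 0: leading byte 0xED = 11101101 → 3-byte char #1 = ED 9A B0.
Offset 3: leading byte 0xF3 = 11110011 → 4-byte char #2 = F3 BE A9 A3.
Offset 7: leading byte 0xF0 = 11110000 → 4-byte char #3 = F0 90 8C 95.
Offset 11: leading byte 0xD1 = 11010001 → 2-byte char #4 = D1 97.
Offset 13: leading byte 0xE5 = 11100101 → 3-byte char #5 = E5 90 84.
Leading byte 0xE5 = 11100101 matches 1110xxxx → 3-byte sequence.
Byte 1: 0xE5 = 11100101, payload 0101 (4 bits).
Byte 2: 0x90 = 10010000 (10xxxxxx ✓), payload 010000.
Byte 3: 0x84 = 10000100 (10xxxxxx ✓), payload 000100.
Concatenate: 0101010000000100 = 0x5404 (16 bits → U+5404).

U+5404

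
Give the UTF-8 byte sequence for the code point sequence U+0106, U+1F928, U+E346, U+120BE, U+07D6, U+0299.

U+0106: 2-byte form → C4 86.
U+1F928: 4-byte form → F0 9F A4 A8.
U+E346: 3-byte form → EE 8D 86.
U+120BE: 4-byte form → F0 92 82 BE.
U+07D6: 2-byte form → DF 96.
U+0299: 2-byte form → CA 99.
Concatenated (17 bytes): C4 86 F0 9F A4 A8 EE 8D 86 F0 92 82 BE DF 96 CA 99.

C4 86 F0 9F A4 A8 EE 8D 86 F0 92 82 BE DF 96 CA 99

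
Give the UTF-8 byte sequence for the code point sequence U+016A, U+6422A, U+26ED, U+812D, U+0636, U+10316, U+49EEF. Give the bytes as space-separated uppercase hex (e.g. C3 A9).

C5 AA F1 A4 88 AA E2 9B AD E8 84 AD D8 B6 F0 90 8C 96 F1 89 BB AF

U+016A: 2-byte form → C5 AA.
U+6422A: 4-byte form → F1 A4 88 AA.
U+26ED: 3-byte form → E2 9B AD.
U+812D: 3-byte form → E8 84 AD.
U+0636: 2-byte form → D8 B6.
U+10316: 4-byte form → F0 90 8C 96.
U+49EEF: 4-byte form → F1 89 BB AF.
Concatenated (22 bytes): C5 AA F1 A4 88 AA E2 9B AD E8 84 AD D8 B6 F0 90 8C 96 F1 89 BB AF.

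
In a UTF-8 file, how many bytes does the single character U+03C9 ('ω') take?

2

U+03C9 = 0x3C9. UTF-8 uses 1 byte below 0x80, 2 below 0x800, 3 below 0x10000, 4 up to 0x10FFFF. 0x3C9 is in U+0080–U+07FF → 2 bytes.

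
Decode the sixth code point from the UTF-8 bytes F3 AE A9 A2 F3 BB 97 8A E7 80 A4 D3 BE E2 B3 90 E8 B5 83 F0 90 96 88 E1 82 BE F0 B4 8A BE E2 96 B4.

Offset 0: leading byte 0xF3 = 11110011 → 4-byte char #1 = F3 AE A9 A2.
Offset 4: leading byte 0xF3 = 11110011 → 4-byte char #2 = F3 BB 97 8A.
Offset 8: leading byte 0xE7 = 11100111 → 3-byte char #3 = E7 80 A4.
Offset 11: leading byte 0xD3 = 11010011 → 2-byte char #4 = D3 BE.
Offset 13: leading byte 0xE2 = 11100010 → 3-byte char #5 = E2 B3 90.
Offset 16: leading byte 0xE8 = 11101000 → 3-byte char #6 = E8 B5 83.
Leading byte 0xE8 = 11101000 matches 1110xxxx → 3-byte sequence.
Byte 1: 0xE8 = 11101000, payload 1000 (4 bits).
Byte 2: 0xB5 = 10110101 (10xxxxxx ✓), payload 110101.
Byte 3: 0x83 = 10000011 (10xxxxxx ✓), payload 000011.
Concatenate: 1000110101000011 = 0x8D43 (16 bits → U+8D43).

U+8D43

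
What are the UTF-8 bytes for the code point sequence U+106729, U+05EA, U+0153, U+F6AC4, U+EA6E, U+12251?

U+106729: 4-byte form → F4 86 9C A9.
U+05EA: 2-byte form → D7 AA.
U+0153: 2-byte form → C5 93.
U+F6AC4: 4-byte form → F3 B6 AB 84.
U+EA6E: 3-byte form → EE A9 AE.
U+12251: 4-byte form → F0 92 89 91.
Concatenated (19 bytes): F4 86 9C A9 D7 AA C5 93 F3 B6 AB 84 EE A9 AE F0 92 89 91.

F4 86 9C A9 D7 AA C5 93 F3 B6 AB 84 EE A9 AE F0 92 89 91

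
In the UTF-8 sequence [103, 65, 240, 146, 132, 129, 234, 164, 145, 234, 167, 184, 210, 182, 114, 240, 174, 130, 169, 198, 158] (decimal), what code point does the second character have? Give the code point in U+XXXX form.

Offset 0: leading byte 0x67 = 01100111 → 1-byte char #1 = 67.
Offset 1: leading byte 0x41 = 01000001 → 1-byte char #2 = 41.
Leading byte 0x41 = 01000001 matches 0xxxxxxx → 1-byte sequence.
Byte 1: 0x41 = 01000001, payload 1000001 (7 bits).
Concatenate: 1000001 = 0x41 (7 bits → U+0041).

U+0041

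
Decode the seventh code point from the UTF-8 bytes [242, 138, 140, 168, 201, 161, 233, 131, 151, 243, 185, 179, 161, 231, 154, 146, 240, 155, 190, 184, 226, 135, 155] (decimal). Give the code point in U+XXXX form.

Offset 0: leading byte 0xF2 = 11110010 → 4-byte char #1 = F2 8A 8C A8.
Offset 4: leading byte 0xC9 = 11001001 → 2-byte char #2 = C9 A1.
Offset 6: leading byte 0xE9 = 11101001 → 3-byte char #3 = E9 83 97.
Offset 9: leading byte 0xF3 = 11110011 → 4-byte char #4 = F3 B9 B3 A1.
Offset 13: leading byte 0xE7 = 11100111 → 3-byte char #5 = E7 9A 92.
Offset 16: leading byte 0xF0 = 11110000 → 4-byte char #6 = F0 9B BE B8.
Offset 20: leading byte 0xE2 = 11100010 → 3-byte char #7 = E2 87 9B.
Leading byte 0xE2 = 11100010 matches 1110xxxx → 3-byte sequence.
Byte 1: 0xE2 = 11100010, payload 0010 (4 bits).
Byte 2: 0x87 = 10000111 (10xxxxxx ✓), payload 000111.
Byte 3: 0x9B = 10011011 (10xxxxxx ✓), payload 011011.
Concatenate: 0010000111011011 = 0x21DB (16 bits → U+21DB).

U+21DB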